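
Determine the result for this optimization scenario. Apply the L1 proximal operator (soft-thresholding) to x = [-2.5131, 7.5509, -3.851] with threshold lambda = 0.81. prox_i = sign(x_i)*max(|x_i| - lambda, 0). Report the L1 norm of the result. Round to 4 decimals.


Soft-thresholding with lambda = 0.81:
prox(-2.5131) = sign(-2.5131)*max(|-2.5131| - 0.81, 0) = -1.7031
prox(7.5509) = sign(7.5509)*max(|7.5509| - 0.81, 0) = 6.7409
prox(-3.851) = sign(-3.851)*max(|-3.851| - 0.81, 0) = -3.041
prox(x) = [-1.7031, 6.7409, -3.041]
||prox(x)||_1 = 1.7031 + 6.7409 + 3.041 = 11.485


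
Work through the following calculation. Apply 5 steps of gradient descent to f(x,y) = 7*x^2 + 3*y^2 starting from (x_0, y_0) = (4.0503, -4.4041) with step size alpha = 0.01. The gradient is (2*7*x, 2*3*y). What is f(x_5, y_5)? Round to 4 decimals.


Gradient descent on f(x,y) = 7*x^2 + 3*y^2.
Starting point: (4.0503, -4.4041), alpha = 0.01
Step 1: grad_x = 2*7*4.0503 = 56.7042, grad_y = 2*3*-4.4041 = -26.4246
  x_1 = 4.0503 - 0.01*56.7042 = 3.4833
  y_1 = -4.4041 - 0.01*-26.4246 = -4.1399
Step 2: grad_x = 2*7*3.4833 = 48.7656, grad_y = 2*3*-4.1399 = -24.8391
  x_2 = 3.4833 - 0.01*48.7656 = 2.9956
  y_2 = -4.1399 - 0.01*-24.8391 = -3.8915
Step 3: grad_x = 2*7*2.9956 = 41.9384, grad_y = 2*3*-3.8915 = -23.3488
  x_3 = 2.9956 - 0.01*41.9384 = 2.5762
  y_3 = -3.8915 - 0.01*-23.3488 = -3.658
Step 4: grad_x = 2*7*2.5762 = 36.067, grad_y = 2*3*-3.658 = -21.9478
  x_4 = 2.5762 - 0.01*36.067 = 2.2155
  y_4 = -3.658 - 0.01*-21.9478 = -3.4385
Step 5: grad_x = 2*7*2.2155 = 31.0177, grad_y = 2*3*-3.4385 = -20.631
  x_5 = 2.2155 - 0.01*31.0177 = 1.9054
  y_5 = -3.4385 - 0.01*-20.631 = -3.2322
f(1.9054, -3.2322) = 7*1.9054^2 + 3*(-3.2322)^2 = 56.7542


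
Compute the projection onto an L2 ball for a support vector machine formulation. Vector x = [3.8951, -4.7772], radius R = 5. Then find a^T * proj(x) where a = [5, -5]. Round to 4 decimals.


Step 1: Compute ||x|| (intermediates to 6 decimals).
||x|| = sqrt(3.8951^2 + (-4.7772)^2) = 6.163882
Step 2: Project.
Since ||x|| > R, scale = R/||x|| = 5/6.163882 = 0.811177, proj(x) = scale * x
proj(x) = [3.159616, -3.875155]
Step 3: Dot product.
a^T * proj(x) = 5*3.159616 - 5*(-3.875155) = 35.1739


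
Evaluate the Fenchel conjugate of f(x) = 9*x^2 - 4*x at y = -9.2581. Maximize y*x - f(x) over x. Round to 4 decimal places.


f*(y) = sup_x {y*x - a*x^2 - b*x} = sup_x {(y-b)*x - a*x^2}
FOC: (y - b) - 2a*x = 0 => x* = (y - b)/(2a)
x* = (-9.2581 + 4)/(2*9) = -0.2921
f*(-9.2581) = (y-b)^2/(4a) = (-9.2581 + 4)^2/(4*9)
= 27.6476/36 = 0.768


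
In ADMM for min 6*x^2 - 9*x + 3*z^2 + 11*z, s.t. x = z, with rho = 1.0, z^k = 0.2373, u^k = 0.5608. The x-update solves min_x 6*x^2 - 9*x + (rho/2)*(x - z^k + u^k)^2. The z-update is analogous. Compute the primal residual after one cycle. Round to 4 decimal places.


ADMM iteration with rho = 1.0, z^k = 0.2373, u^k = 0.5608
Step 1: x-update.
Minimize 6*x^2 - 9*x + (1.0/2)*(x - 0.2373 + 0.5608)^2
FOC: (2*6 + 1.0)*x = 9 + 1.0*(0.2373 - 0.5608)
x^{k+1} = 0.6674
Step 2: z-update.
Minimize 3*z^2 + 11*z + (1.0/2)*(0.6674 - z + 0.5608)^2
FOC: (2*3 + 1.0)*z = -11 + 1.0*(0.6674 + 0.5608)
z^{k+1} = -1.396
Step 3: u-update.
u^{k+1} = 0.5608 + 0.6674 + 1.396 = 2.6242
Step 4: Primal residual = |0.6674 + 1.396| = 2.0634


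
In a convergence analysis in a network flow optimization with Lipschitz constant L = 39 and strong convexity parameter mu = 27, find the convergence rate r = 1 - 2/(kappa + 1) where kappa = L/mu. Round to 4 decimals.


Step 1: Compute the condition number.
kappa = L/mu = 39/27 = 1.4444
Step 2: Compute the convergence rate.
r = 1 - 2/(kappa + 1) = 1 - 2*mu/(L + mu) = (L - mu)/(L + mu) = 12/66 = 0.1818


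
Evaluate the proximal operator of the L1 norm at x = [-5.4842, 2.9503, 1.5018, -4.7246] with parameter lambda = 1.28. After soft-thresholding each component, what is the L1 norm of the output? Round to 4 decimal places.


Soft-thresholding with lambda = 1.28:
prox(-5.4842) = sign(-5.4842)*max(|-5.4842| - 1.28, 0) = -4.2042
prox(2.9503) = sign(2.9503)*max(|2.9503| - 1.28, 0) = 1.6703
prox(1.5018) = sign(1.5018)*max(|1.5018| - 1.28, 0) = 0.2218
prox(-4.7246) = sign(-4.7246)*max(|-4.7246| - 1.28, 0) = -3.4446
prox(x) = [-4.2042, 1.6703, 0.2218, -3.4446]
||prox(x)||_1 = 4.2042 + 1.6703 + 0.2218 + 3.4446 = 9.5409


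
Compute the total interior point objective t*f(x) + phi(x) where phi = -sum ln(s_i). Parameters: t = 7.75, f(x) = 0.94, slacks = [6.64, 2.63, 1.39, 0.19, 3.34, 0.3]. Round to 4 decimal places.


Step 1: Compute log-barrier.
ln values: [1.8931, 0.967, 0.3293, -1.6607, 1.206, -1.204]
phi = -(1.8931 + 0.967 + 0.3293 - 1.6607 + 1.206 - 1.204) = -1.5307
Step 2: Compute augmented objective.
t*f(x) = 7.75*0.94 = 7.285
Total = 7.285 - 1.5307 = 5.7543


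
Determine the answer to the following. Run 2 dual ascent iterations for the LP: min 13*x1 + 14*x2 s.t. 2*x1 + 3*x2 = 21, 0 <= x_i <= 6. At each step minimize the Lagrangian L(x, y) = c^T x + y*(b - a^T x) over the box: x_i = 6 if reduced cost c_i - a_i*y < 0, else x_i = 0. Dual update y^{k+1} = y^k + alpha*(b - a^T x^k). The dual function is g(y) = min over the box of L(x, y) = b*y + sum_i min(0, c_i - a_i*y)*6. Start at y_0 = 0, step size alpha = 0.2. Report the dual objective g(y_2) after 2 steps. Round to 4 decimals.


Dual ascent for LP: min 13*x1 + 14*x2, 2*x1 + 3*x2 = 21, 0 <= x_i <= 6
Step 1: y^k = 0.0, reduced costs: (13.0, 14.0)
  x^k = (0.0, 0.0), subgradient = b - a^T x = 21.0
  y^{k+1} = 0.0 + 0.2*21.0 = 4.2
Step 2: y^k = 4.2, reduced costs: (4.6, 1.4)
  x^k = (0.0, 0.0), subgradient = b - a^T x = 21.0
  y^{k+1} = 4.2 + 0.2*21.0 = 8.4
Dual objective at y_2 = 8.4: reduced costs (-3.8, -11.2), box minimizer x = (6.0, 6.0)
g(y_2) = b*y + (c1 - a1*y)*x1 + (c2 - a2*y)*x2 = 21*8.4 + (-3.8)*6.0 + (-11.2)*6.0 = 176.4 - 22.8 - 67.2 = 86.4


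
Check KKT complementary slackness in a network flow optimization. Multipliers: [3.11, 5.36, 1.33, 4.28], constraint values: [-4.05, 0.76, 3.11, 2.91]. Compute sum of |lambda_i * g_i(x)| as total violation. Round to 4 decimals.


KKT complementary slackness check:
lambda_1 * g_1 = 3.11 * -4.05 = -12.5955
lambda_2 * g_2 = 5.36 * 0.76 = 4.0736
lambda_3 * g_3 = 1.33 * 3.11 = 4.1363
lambda_4 * g_4 = 4.28 * 2.91 = 12.4548
Total violation = 12.5955 + 4.0736 + 4.1363 + 12.4548 = 33.2602


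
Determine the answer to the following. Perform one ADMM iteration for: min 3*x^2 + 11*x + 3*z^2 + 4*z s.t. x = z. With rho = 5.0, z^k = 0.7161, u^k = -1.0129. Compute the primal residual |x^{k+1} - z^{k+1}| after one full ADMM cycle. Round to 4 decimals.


ADMM iteration with rho = 5.0, z^k = 0.7161, u^k = -1.0129
Step 1: x-update.
Minimize 3*x^2 + 11*x + (5.0/2)*(x - 0.7161 - 1.0129)^2
FOC: (2*3 + 5.0)*x = -11 + 5.0*(0.7161 + 1.0129)
x^{k+1} = -0.2141
Step 2: z-update.
Minimize 3*z^2 + 4*z + (5.0/2)*(-0.2141 - z - 1.0129)^2
FOC: (2*3 + 5.0)*z = -4 + 5.0*(-0.2141 - 1.0129)
z^{k+1} = -0.9214
Step 3: u-update.
u^{k+1} = -1.0129 - 0.2141 + 0.9214 = -0.3056
Step 4: Primal residual = |-0.2141 + 0.9214| = 0.7073


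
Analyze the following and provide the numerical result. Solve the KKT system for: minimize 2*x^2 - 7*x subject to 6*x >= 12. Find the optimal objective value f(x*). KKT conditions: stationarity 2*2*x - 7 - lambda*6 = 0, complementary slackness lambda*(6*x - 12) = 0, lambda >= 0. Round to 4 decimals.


Step 1: Try lambda = 0 (constraint inactive).
x_unc = 7/(2*2) = 1.75
Check: 6*1.75 = 10.5 < 12 -- violated!
Step 2: Constraint must be active: 6*x = 12
x* = 12/6 = 2.0
lambda = (2*2*2.0 - 7)/6 = 0.1667
Step 3: Compute optimal value.
f(x*) = 2*2.0^2 - 7*2.0 = -6.0


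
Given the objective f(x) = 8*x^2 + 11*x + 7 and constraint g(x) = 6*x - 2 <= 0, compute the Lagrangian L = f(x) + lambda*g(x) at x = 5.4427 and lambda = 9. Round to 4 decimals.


Step 1: Evaluate f(x).
f(5.4427) = 8*5.4427^2 + 11*5.4427 + 7 = 303.8536
Step 2: Evaluate g(x).
g(5.4427) = 6*5.4427 - 2 = 30.6562
Step 3: Compute Lagrangian.
L = 303.8536 + 9*30.6562 = 579.7594


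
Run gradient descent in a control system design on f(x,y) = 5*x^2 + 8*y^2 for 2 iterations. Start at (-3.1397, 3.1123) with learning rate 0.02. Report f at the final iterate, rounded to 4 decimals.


Gradient descent on f(x,y) = 5*x^2 + 8*y^2.
Starting point: (-3.1397, 3.1123), alpha = 0.02
Step 1: grad_x = 2*5*-3.1397 = -31.397, grad_y = 2*8*3.1123 = 49.7968
  x_1 = -3.1397 - 0.02*-31.397 = -2.5118
  y_1 = 3.1123 - 0.02*49.7968 = 2.1164
Step 2: grad_x = 2*5*-2.5118 = -25.1176, grad_y = 2*8*2.1164 = 33.8618
  x_2 = -2.5118 - 0.02*-25.1176 = -2.0094
  y_2 = 2.1164 - 0.02*33.8618 = 1.4391
f(-2.0094, 1.4391) = 5*(-2.0094)^2 + 8*1.4391^2 = 36.7573


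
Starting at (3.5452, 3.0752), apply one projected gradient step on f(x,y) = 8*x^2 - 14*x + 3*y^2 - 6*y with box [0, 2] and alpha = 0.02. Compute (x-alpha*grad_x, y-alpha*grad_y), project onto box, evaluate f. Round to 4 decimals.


Step 1: Compute gradient at (3.5452, 3.0752).
grad_x = 2*8*3.5452 - 14 = 42.7232
grad_y = 2*3*3.0752 - 6 = 12.4512
Step 2: Gradient step.
x_raw = 3.5452 - 0.02*42.7232 = 2.6907
y_raw = 3.0752 - 0.02*12.4512 = 2.8262
Step 3: Project onto [0, 2].
x_proj = clip(2.6907) = 2.0
y_proj = clip(2.8262) = 2.0
Step 4: Evaluate f.
f(2.0, 2.0) = 4.0


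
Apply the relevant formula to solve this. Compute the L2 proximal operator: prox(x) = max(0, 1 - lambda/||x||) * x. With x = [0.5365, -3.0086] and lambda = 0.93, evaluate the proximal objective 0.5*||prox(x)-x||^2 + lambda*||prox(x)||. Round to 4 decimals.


Step 1: Compute ||x||.
||x|| = 3.0561
Step 2: Compute scaling factor.
scale = max(0, 1 - 0.93/3.0561) = 0.6957
Step 3: prox(x) = [0.3732, -2.093]
||prox(x)|| = 2.1261
Step 4: Proximal objective.
0.5*||prox-x||^2 = 0.4325
lambda*||prox|| = 1.9773
Total = 2.4097


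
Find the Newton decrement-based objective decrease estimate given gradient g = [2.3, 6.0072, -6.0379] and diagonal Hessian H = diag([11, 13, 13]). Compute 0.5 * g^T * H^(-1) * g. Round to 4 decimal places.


Step 1: H is diagonal, so H^(-1) * g = [0.2091, 0.4621, -0.4645].
Step 2: g^T H^(-1) g = sum_i g_i^2 / H_ii
  = (2.3)^2/11 + (6.0072)^2/13 + (-6.0379)^2/13
  = 0.4809 + 2.7759 + 2.8043 = 6.0611
Step 3: Objective decrease = 0.5 * g^T H^(-1) g = 3.0306


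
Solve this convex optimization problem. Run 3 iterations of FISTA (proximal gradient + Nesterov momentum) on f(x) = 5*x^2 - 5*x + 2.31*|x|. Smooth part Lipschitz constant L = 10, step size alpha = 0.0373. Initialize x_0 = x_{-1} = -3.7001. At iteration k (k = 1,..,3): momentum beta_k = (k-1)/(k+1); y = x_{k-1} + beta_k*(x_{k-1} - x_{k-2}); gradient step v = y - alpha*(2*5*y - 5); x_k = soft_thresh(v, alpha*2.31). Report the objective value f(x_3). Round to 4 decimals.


FISTA on f(x) = 5*x^2 - 5*x + 2.31*|x|
L = 10, alpha = 0.0373
Iteration 1: beta = 0.0, y = -3.7001 + 0.0*(-3.7001 + 3.7001) = -3.7001
  grad(y) = -42.001, v = y - alpha*grad = -2.1335
  prox(v) = soft_thresh(-2.1335, 0.0862) = -2.0473
Iteration 2: beta = 0.3333, y = -2.0473 + 0.3333*(-2.0473 + 3.7001) = -1.4964
  grad(y) = -19.9637, v = y - alpha*grad = -0.7517
  prox(v) = soft_thresh(-0.7517, 0.0862) = -0.6656
Iteration 3: beta = 0.5, y = -0.6656 + 0.5*(-0.6656 + 2.0473) = 0.0253
  grad(y) = -4.7469, v = y - alpha*grad = 0.2024
  prox(v) = soft_thresh(0.2024, 0.0862) = 0.1162
f(x_3) = 5*0.1162^2 - 5*0.1162 + 2.31*|0.1162| = -0.2451


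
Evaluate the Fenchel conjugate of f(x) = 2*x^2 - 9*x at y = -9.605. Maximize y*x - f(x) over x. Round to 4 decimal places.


f*(y) = sup_x {y*x - a*x^2 - b*x} = sup_x {(y-b)*x - a*x^2}
FOC: (y - b) - 2a*x = 0 => x* = (y - b)/(2a)
x* = (-9.605 + 9)/(2*2) = -0.1513
f*(-9.605) = (y-b)^2/(4a) = (-9.605 + 9)^2/(4*2)
= 0.366/8 = 0.0458


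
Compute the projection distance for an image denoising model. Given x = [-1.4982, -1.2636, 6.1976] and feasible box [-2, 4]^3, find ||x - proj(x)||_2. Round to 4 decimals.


Project each component onto [-2, 4].
clip(-1.4982) = -1.4982, clip(-1.2636) = -1.2636, clip(6.1976) = 4.0
Projection = [-1.4982, -1.2636, 4.0]
Squared diffs: [0.0, 0.0, 4.8294]
Distance = sqrt(4.8294) = 2.1976


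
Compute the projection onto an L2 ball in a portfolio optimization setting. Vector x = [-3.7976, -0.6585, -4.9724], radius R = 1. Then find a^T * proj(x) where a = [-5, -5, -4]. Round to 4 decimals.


Step 1: Compute ||x|| (intermediates to 6 decimals).
||x|| = sqrt((-3.7976)^2 + (-0.6585)^2 + (-4.9724)^2) = 6.291276
Step 2: Project.
Since ||x|| > R, scale = R/||x|| = 1/6.291276 = 0.15895, proj(x) = scale * x
proj(x) = [-0.603629, -0.104669, -0.790363]
Step 3: Dot product.
a^T * proj(x) = -5*(-0.603629) - 5*(-0.104669) - 4*(-0.790363) = 6.7029


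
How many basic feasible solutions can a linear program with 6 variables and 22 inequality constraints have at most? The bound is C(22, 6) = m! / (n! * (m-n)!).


Each vertex corresponds to some choice of n active constraints out of m, so the number of vertices is at most C(m, n) = m! / (n!(m-n)!).
m = 22, n = 6
Numerator: 22 * 21 * 20 * 19 * 18 * 17
Denominator: 6! = 720
C(22, 6) = 74613


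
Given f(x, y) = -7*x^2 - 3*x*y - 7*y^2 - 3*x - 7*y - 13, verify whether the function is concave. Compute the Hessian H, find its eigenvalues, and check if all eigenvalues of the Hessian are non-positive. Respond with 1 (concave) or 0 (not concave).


The Hessian of f(x,y) = -7*x^2 - 3*x*y - 7*y^2 - 3*x - 7*y - 13 is:
H = [[-14, -3], [-3, -14]]
Trace = -14 - 14 = -28
Determinant = -14*-14 - (-3)^2 = 187
Discriminant = (-28)^2 - 4*187 = 36.0
Eigenvalues: lambda_1 = -17.0, lambda_2 = -11.0
The function is concave.

1


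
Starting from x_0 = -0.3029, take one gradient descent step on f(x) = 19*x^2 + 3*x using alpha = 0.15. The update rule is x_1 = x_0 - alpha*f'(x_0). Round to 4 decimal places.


We compute the gradient at x_0 and apply the update.
f'(x) = 38*x + 3
f'(-0.3029) = 38*-0.3029 + 3 = -8.5102
x_1 = -0.3029 - 0.15*-8.5102 = 0.9736


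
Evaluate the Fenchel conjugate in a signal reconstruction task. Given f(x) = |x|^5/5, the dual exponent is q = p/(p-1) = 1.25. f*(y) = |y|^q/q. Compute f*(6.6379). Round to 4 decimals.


The conjugate exponent q satisfies 1/p + 1/q = 1.
p = 5, so q = 5/(5 - 1) = 1.25
|y|^q = 6.6379^1.25 = 10.6546
f*(6.6379) = 10.6546 / 1.25 = 8.5237


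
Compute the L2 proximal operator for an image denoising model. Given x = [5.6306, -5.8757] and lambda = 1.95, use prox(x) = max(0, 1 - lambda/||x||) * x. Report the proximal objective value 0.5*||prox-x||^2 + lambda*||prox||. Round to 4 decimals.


Step 1: Compute ||x||.
||x|| = 8.138
Step 2: Compute scaling factor.
scale = max(0, 1 - 1.95/8.138) = 0.7604
Step 3: prox(x) = [4.2814, -4.4678]
||prox(x)|| = 6.188
Step 4: Proximal objective.
0.5*||prox-x||^2 = 1.9013
lambda*||prox|| = 12.0666
Total = 13.9679


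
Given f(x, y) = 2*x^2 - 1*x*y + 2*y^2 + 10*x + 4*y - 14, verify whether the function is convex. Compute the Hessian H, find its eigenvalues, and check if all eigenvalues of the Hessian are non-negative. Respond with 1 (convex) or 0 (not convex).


The Hessian of f(x,y) = 2*x^2 - 1*x*y + 2*y^2 + 10*x + 4*y - 14 is:
H = [[4, -1], [-1, 4]]
Trace = 4 + 4 = 8
Determinant = 4*4 - (-1)^2 = 15
Discriminant = (8)^2 - 4*15 = 4.0
Eigenvalues: lambda_1 = 3.0, lambda_2 = 5.0
The function is convex.

1


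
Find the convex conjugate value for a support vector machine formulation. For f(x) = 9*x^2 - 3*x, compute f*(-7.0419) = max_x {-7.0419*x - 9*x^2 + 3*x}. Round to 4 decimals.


f*(y) = sup_x {y*x - a*x^2 - b*x} = sup_x {(y-b)*x - a*x^2}
FOC: (y - b) - 2a*x = 0 => x* = (y - b)/(2a)
x* = (-7.0419 + 3)/(2*9) = -0.2246
f*(-7.0419) = (y-b)^2/(4a) = (-7.0419 + 3)^2/(4*9)
= 16.337/36 = 0.4538


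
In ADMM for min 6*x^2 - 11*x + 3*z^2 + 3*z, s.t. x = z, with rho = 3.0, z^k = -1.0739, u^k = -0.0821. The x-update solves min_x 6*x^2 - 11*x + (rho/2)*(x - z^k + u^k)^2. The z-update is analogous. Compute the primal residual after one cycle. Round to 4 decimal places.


ADMM iteration with rho = 3.0, z^k = -1.0739, u^k = -0.0821
Step 1: x-update.
Minimize 6*x^2 - 11*x + (3.0/2)*(x + 1.0739 - 0.0821)^2
FOC: (2*6 + 3.0)*x = 11 + 3.0*(-1.0739 + 0.0821)
x^{k+1} = 0.535
Step 2: z-update.
Minimize 3*z^2 + 3*z + (3.0/2)*(0.535 - z - 0.0821)^2
FOC: (2*3 + 3.0)*z = -3 + 3.0*(0.535 - 0.0821)
z^{k+1} = -0.1824
Step 3: u-update.
u^{k+1} = -0.0821 + 0.535 + 0.1824 = 0.6352
Step 4: Primal residual = |0.535 + 0.1824| = 0.7173


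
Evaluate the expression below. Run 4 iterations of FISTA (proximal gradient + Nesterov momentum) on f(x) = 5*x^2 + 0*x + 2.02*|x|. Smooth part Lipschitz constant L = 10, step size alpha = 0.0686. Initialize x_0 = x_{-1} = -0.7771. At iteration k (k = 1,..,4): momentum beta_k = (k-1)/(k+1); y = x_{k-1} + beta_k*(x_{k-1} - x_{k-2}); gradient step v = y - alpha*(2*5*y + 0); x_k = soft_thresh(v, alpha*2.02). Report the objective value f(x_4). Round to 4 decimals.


FISTA on f(x) = 5*x^2 + 0*x + 2.02*|x|
L = 10, alpha = 0.0686
Iteration 1: beta = 0.0, y = -0.7771 + 0.0*(-0.7771 + 0.7771) = -0.7771
  grad(y) = -7.771, v = y - alpha*grad = -0.244
  prox(v) = soft_thresh(-0.244, 0.1386) = -0.1054
Iteration 2: beta = 0.3333, y = -0.1054 + 0.3333*(-0.1054 + 0.7771) = 0.1185
  grad(y) = 1.1845, v = y - alpha*grad = 0.0372
  prox(v) = soft_thresh(0.0372, 0.1386) = 0.0
Iteration 3: beta = 0.5, y = 0.0 + 0.5*(0.0 + 0.1054) = 0.0527
  grad(y) = 0.5272, v = y - alpha*grad = 0.0166
  prox(v) = soft_thresh(0.0166, 0.1386) = 0.0
Iteration 4: beta = 0.6, y = 0.0 + 0.6*(0.0 - 0.0) = 0.0
  grad(y) = 0.0, v = y - alpha*grad = 0.0
  prox(v) = soft_thresh(0.0, 0.1386) = 0.0
f(x_4) = 5*0.0^2 + 0*0.0 + 2.02*|0.0| = 0.0


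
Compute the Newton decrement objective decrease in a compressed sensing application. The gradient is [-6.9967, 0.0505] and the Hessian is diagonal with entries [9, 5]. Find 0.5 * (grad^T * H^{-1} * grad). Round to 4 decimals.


Step 1: H is diagonal, so H^(-1) * g = [-0.7774, 0.0101].
Step 2: g^T H^(-1) g = sum_i g_i^2 / H_ii
  = (-6.9967)^2/9 + (0.0505)^2/5
  = 5.4393 + 0.0005 = 5.4398
Step 3: Objective decrease = 0.5 * g^T H^(-1) g = 2.7199


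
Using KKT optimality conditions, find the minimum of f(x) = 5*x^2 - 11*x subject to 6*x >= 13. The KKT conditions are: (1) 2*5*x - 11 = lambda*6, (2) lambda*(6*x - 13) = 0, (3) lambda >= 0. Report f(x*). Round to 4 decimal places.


Step 1: Try lambda = 0 (constraint inactive).
x_unc = 11/(2*5) = 1.1
Check: 6*1.1 = 6.6 < 13 -- violated!
Step 2: Constraint must be active: 6*x = 13
x* = 13/6 = 2.1667 (rounded; the exact value 13/6 is used below)
lambda = (2*5*(13/6) - 11)/6 = 1.7778
Step 3: Compute optimal value.
f(x*) = 5*(13/6)^2 - 11*(13/6) = -0.3611


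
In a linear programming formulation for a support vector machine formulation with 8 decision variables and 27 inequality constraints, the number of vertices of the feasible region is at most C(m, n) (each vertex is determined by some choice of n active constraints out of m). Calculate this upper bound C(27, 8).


Each vertex corresponds to some choice of n active constraints out of m, so the number of vertices is at most C(m, n) = m! / (n!(m-n)!).
m = 27, n = 8
Numerator: 27 * 26 * 25 * 24 * 23 * 22 * 21 * 20
Denominator: 8! = 40320
C(27, 8) = 2220075


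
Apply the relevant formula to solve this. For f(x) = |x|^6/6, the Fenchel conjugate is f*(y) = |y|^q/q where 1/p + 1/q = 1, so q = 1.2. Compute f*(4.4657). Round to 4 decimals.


The conjugate exponent q satisfies 1/p + 1/q = 1.
p = 6, so q = 6/(6 - 1) = 1.2
|y|^q = 4.4657^1.2 = 6.0238
f*(4.4657) = 6.0238 / 1.2 = 5.0198


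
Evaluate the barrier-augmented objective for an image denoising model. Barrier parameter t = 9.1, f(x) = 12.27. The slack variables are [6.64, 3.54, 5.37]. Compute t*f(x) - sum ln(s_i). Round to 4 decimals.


Step 1: Compute log-barrier.
ln values: [1.8931, 1.2641, 1.6808]
phi = -(1.8931 + 1.2641 + 1.6808) = -4.8381
Step 2: Compute augmented objective.
t*f(x) = 9.1*12.27 = 111.657
Total = 111.657 - 4.8381 = 106.8189


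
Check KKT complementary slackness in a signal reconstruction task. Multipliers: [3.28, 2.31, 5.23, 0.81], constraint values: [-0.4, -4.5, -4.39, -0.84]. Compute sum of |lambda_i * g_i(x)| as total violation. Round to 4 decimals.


KKT complementary slackness check:
lambda_1 * g_1 = 3.28 * -0.4 = -1.312
lambda_2 * g_2 = 2.31 * -4.5 = -10.395
lambda_3 * g_3 = 5.23 * -4.39 = -22.9597
lambda_4 * g_4 = 0.81 * -0.84 = -0.6804
Total violation = 1.312 + 10.395 + 22.9597 + 0.6804 = 35.3471


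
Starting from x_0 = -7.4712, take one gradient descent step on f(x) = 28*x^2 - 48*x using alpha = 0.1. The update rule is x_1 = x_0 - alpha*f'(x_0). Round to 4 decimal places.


We compute the gradient at x_0 and apply the update.
f'(x) = 56*x - 48
f'(-7.4712) = 56*-7.4712 - 48 = -466.3872
x_1 = -7.4712 - 0.1*-466.3872 = 39.1675


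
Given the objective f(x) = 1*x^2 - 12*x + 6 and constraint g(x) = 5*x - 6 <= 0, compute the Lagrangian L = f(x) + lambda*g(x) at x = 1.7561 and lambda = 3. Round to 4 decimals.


Step 1: Evaluate f(x).
f(1.7561) = 1*1.7561^2 - 12*1.7561 + 6 = -11.9893
Step 2: Evaluate g(x).
g(1.7561) = 5*1.7561 - 6 = 2.7805
Step 3: Compute Lagrangian.
L = -11.9893 + 3*2.7805 = -3.6478


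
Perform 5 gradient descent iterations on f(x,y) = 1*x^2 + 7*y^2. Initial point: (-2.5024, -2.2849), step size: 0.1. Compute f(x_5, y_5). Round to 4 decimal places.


Gradient descent on f(x,y) = 1*x^2 + 7*y^2.
Starting point: (-2.5024, -2.2849), alpha = 0.1
Step 1: grad_x = 2*1*-2.5024 = -5.0048, grad_y = 2*7*-2.2849 = -31.9886
  x_1 = -2.5024 - 0.1*-5.0048 = -2.0019
  y_1 = -2.2849 - 0.1*-31.9886 = 0.914
Step 2: grad_x = 2*1*-2.0019 = -4.0038, grad_y = 2*7*0.914 = 12.7954
  x_2 = -2.0019 - 0.1*-4.0038 = -1.6015
  y_2 = 0.914 - 0.1*12.7954 = -0.3656
Step 3: grad_x = 2*1*-1.6015 = -3.2031, grad_y = 2*7*-0.3656 = -5.1182
  x_3 = -1.6015 - 0.1*-3.2031 = -1.2812
  y_3 = -0.3656 - 0.1*-5.1182 = 0.1462
Step 4: grad_x = 2*1*-1.2812 = -2.5625, grad_y = 2*7*0.1462 = 2.0473
  x_4 = -1.2812 - 0.1*-2.5625 = -1.025
  y_4 = 0.1462 - 0.1*2.0473 = -0.0585
Step 5: grad_x = 2*1*-1.025 = -2.05, grad_y = 2*7*-0.0585 = -0.8189
  x_5 = -1.025 - 0.1*-2.05 = -0.82
  y_5 = -0.0585 - 0.1*-0.8189 = 0.0234
f(-0.82, 0.0234) = 1*(-0.82)^2 + 7*0.0234^2 = 0.6762


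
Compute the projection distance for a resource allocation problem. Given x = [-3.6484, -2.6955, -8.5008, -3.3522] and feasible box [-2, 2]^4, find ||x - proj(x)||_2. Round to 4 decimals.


Project each component onto [-2, 2].
clip(-3.6484) = -2.0, clip(-2.6955) = -2.0, clip(-8.5008) = -2.0, clip(-3.3522) = -2.0
Projection = [-2.0, -2.0, -2.0, -2.0]
Squared diffs: [2.7172, 0.4837, 42.2604, 1.8284]
Distance = sqrt(47.2897) = 6.8768


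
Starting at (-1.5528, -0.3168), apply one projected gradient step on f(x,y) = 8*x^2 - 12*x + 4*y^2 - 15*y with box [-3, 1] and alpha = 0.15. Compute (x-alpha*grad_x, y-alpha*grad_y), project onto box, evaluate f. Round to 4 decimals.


Step 1: Compute gradient at (-1.5528, -0.3168).
grad_x = 2*8*-1.5528 - 12 = -36.8448
grad_y = 2*4*-0.3168 - 15 = -17.5344
Step 2: Gradient step.
x_raw = -1.5528 - 0.15*-36.8448 = 3.9739
y_raw = -0.3168 - 0.15*-17.5344 = 2.3134
Step 3: Project onto [-3, 1].
x_proj = clip(3.9739) = 1.0
y_proj = clip(2.3134) = 1.0
Step 4: Evaluate f.
f(1.0, 1.0) = -15.0


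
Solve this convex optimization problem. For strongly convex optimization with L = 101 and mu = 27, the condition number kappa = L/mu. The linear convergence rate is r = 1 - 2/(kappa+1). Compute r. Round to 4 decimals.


Step 1: Compute the condition number.
kappa = L/mu = 101/27 = 3.7407
Step 2: Compute the convergence rate.
r = 1 - 2/(kappa + 1) = 1 - 2*mu/(L + mu) = (L - mu)/(L + mu) = 74/128 = 0.5781


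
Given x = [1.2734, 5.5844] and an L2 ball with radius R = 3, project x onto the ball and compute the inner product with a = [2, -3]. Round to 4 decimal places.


Step 1: Compute ||x|| (intermediates to 6 decimals).
||x|| = sqrt(1.2734^2 + 5.5844^2) = 5.727746
Step 2: Project.
Since ||x|| > R, scale = R/||x|| = 3/5.727746 = 0.523766, proj(x) = scale * x
proj(x) = [0.666964, 2.924919]
Step 3: Dot product.
a^T * proj(x) = 2*0.666964 - 3*2.924919 = -7.4408


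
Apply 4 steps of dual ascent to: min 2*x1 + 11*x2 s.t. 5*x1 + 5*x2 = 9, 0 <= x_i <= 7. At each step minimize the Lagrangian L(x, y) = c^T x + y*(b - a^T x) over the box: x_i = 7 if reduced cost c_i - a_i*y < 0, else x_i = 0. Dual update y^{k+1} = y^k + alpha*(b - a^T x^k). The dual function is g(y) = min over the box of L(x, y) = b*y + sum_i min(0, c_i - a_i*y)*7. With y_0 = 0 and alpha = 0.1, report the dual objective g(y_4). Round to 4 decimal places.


Dual ascent for LP: min 2*x1 + 11*x2, 5*x1 + 5*x2 = 9, 0 <= x_i <= 7
Step 1: y^k = 0.0, reduced costs: (2.0, 11.0)
  x^k = (0.0, 0.0), subgradient = b - a^T x = 9.0
  y^{k+1} = 0.0 + 0.1*9.0 = 0.9
Step 2: y^k = 0.9, reduced costs: (-2.5, 6.5)
  x^k = (7.0, 0.0), subgradient = b - a^T x = -26.0
  y^{k+1} = 0.9 + 0.1*-26.0 = -1.7
Step 3: y^k = -1.7, reduced costs: (10.5, 19.5)
  x^k = (0.0, 0.0), subgradient = b - a^T x = 9.0
  y^{k+1} = -1.7 + 0.1*9.0 = -0.8
Step 4: y^k = -0.8, reduced costs: (6.0, 15.0)
  x^k = (0.0, 0.0), subgradient = b - a^T x = 9.0
  y^{k+1} = -0.8 + 0.1*9.0 = 0.1
Dual objective at y_4 = 0.1: reduced costs (1.5, 10.5), box minimizer x = (0.0, 0.0)
g(y_4) = b*y + (c1 - a1*y)*x1 + (c2 - a2*y)*x2 = 9*0.1 + 1.5*0.0 + 10.5*0.0 = 0.9 + 0.0 + 0.0 = 0.9


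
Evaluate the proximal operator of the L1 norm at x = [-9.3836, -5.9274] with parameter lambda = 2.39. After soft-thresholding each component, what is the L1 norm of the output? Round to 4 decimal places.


Soft-thresholding with lambda = 2.39:
prox(-9.3836) = sign(-9.3836)*max(|-9.3836| - 2.39, 0) = -6.9936
prox(-5.9274) = sign(-5.9274)*max(|-5.9274| - 2.39, 0) = -3.5374
prox(x) = [-6.9936, -3.5374]
||prox(x)||_1 = 6.9936 + 3.5374 = 10.531


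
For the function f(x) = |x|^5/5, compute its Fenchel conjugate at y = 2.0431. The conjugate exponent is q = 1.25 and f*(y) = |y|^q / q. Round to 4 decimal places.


The conjugate exponent q satisfies 1/p + 1/q = 1.
p = 5, so q = 5/(5 - 1) = 1.25
|y|^q = 2.0431^1.25 = 2.4427
f*(2.0431) = 2.4427 / 1.25 = 1.9541


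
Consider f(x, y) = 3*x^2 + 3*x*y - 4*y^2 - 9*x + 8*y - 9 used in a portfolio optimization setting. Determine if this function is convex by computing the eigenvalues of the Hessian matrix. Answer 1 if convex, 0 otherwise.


The Hessian of f(x,y) = 3*x^2 + 3*x*y - 4*y^2 - 9*x + 8*y - 9 is:
H = [[6, 3], [3, -8]]
Trace = 6 - 8 = -2
Determinant = 6*-8 - (3)^2 = -57
Discriminant = (-2)^2 - 4*-57 = 232.0
Eigenvalues: lambda_1 = -8.6158, lambda_2 = 6.6158
The function is not convex.

0


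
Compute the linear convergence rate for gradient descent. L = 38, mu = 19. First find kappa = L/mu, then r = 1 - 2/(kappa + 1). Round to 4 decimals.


Step 1: Compute the condition number.
kappa = L/mu = 38/19 = 2.0
Step 2: Compute the convergence rate.
r = 1 - 2/(kappa + 1) = 1 - 2*mu/(L + mu) = (L - mu)/(L + mu) = 19/57 = 0.3333


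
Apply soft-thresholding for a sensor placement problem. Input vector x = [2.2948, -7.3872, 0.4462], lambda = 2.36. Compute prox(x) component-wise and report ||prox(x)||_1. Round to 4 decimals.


Soft-thresholding with lambda = 2.36:
prox(2.2948) = sign(2.2948)*max(|2.2948| - 2.36, 0) = 0.0
prox(-7.3872) = sign(-7.3872)*max(|-7.3872| - 2.36, 0) = -5.0272
prox(0.4462) = sign(0.4462)*max(|0.4462| - 2.36, 0) = 0.0
prox(x) = [0.0, -5.0272, 0.0]
||prox(x)||_1 = 0.0 + 5.0272 + 0.0 = 5.0272


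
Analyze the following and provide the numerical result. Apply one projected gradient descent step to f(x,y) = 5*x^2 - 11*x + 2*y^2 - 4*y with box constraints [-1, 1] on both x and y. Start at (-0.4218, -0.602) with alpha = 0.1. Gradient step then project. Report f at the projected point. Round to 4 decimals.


Step 1: Compute gradient at (-0.4218, -0.602).
grad_x = 2*5*-0.4218 - 11 = -15.218
grad_y = 2*2*-0.602 - 4 = -6.408
Step 2: Gradient step.
x_raw = -0.4218 - 0.1*-15.218 = 1.1
y_raw = -0.602 - 0.1*-6.408 = 0.0388
Step 3: Project onto [-1, 1].
x_proj = clip(1.1) = 1.0
y_proj = clip(0.0388) = 0.0388
Step 4: Evaluate f.
f(1.0, 0.0388) = -6.1522


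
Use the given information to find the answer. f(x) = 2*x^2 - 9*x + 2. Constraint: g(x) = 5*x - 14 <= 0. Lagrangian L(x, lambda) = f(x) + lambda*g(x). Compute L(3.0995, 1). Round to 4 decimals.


Step 1: Evaluate f(x).
f(3.0995) = 2*3.0995^2 - 9*3.0995 + 2 = -6.6817
Step 2: Evaluate g(x).
g(3.0995) = 5*3.0995 - 14 = 1.4975
Step 3: Compute Lagrangian.
L = -6.6817 + 1*1.4975 = -5.1842


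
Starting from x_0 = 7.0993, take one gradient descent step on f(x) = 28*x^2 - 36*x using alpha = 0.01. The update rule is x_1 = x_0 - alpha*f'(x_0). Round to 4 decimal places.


We compute the gradient at x_0 and apply the update.
f'(x) = 56*x - 36
f'(7.0993) = 56*7.0993 - 36 = 361.5608
x_1 = 7.0993 - 0.01*361.5608 = 3.4837


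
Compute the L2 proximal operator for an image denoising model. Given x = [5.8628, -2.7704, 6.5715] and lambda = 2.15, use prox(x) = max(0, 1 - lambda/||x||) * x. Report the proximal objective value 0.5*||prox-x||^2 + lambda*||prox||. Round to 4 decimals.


Step 1: Compute ||x||.
||x|| = 9.2321
Step 2: Compute scaling factor.
scale = max(0, 1 - 2.15/9.2321) = 0.7671
Step 3: prox(x) = [4.4975, -2.1252, 5.0411]
||prox(x)|| = 7.0821
Step 4: Proximal objective.
0.5*||prox-x||^2 = 2.3113
lambda*||prox|| = 15.2265
Total = 17.5378


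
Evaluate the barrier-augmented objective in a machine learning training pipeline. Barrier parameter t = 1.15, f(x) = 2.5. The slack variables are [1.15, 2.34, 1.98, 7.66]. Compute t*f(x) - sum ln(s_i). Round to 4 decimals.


Step 1: Compute log-barrier.
ln values: [0.1398, 0.8502, 0.6831, 2.036]
phi = -(0.1398 + 0.8502 + 0.6831 + 2.036) = -3.709
Step 2: Compute augmented objective.
t*f(x) = 1.15*2.5 = 2.875
Total = 2.875 - 3.709 = -0.834


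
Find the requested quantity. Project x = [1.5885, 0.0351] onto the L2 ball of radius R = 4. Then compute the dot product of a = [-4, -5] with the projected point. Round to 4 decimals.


Step 1: Compute ||x|| (intermediates to 6 decimals).
||x|| = sqrt(1.5885^2 + 0.0351^2) = 1.588888
Step 2: Project.
Since ||x|| <= R, proj = x (no scaling needed).
proj(x) = [1.5885, 0.0351]
Step 3: Dot product.
a^T * proj(x) = -4*1.5885 - 5*0.0351 = -6.5295


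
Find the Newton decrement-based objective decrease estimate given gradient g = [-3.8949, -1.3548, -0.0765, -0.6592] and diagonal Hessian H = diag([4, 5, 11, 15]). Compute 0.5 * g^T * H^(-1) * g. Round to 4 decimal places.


Step 1: H is diagonal, so H^(-1) * g = [-0.9737, -0.271, -0.007, -0.0439].
Step 2: g^T H^(-1) g = sum_i g_i^2 / H_ii
  = (-3.8949)^2/4 + (-1.3548)^2/5 + (-0.0765)^2/11 + (-0.6592)^2/15
  = 3.7926 + 0.3671 + 0.0005 + 0.029 = 4.1892
Step 3: Objective decrease = 0.5 * g^T H^(-1) g = 2.0946


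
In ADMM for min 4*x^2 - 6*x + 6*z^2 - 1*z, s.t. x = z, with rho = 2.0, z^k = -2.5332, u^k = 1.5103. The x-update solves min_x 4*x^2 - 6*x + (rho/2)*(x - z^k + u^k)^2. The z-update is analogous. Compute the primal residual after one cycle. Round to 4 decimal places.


ADMM iteration with rho = 2.0, z^k = -2.5332, u^k = 1.5103
Step 1: x-update.
Minimize 4*x^2 - 6*x + (2.0/2)*(x + 2.5332 + 1.5103)^2
FOC: (2*4 + 2.0)*x = 6 + 2.0*(-2.5332 - 1.5103)
x^{k+1} = -0.2087
Step 2: z-update.
Minimize 6*z^2 - 1*z + (2.0/2)*(-0.2087 - z + 1.5103)^2
FOC: (2*6 + 2.0)*z = 1 + 2.0*(-0.2087 + 1.5103)
z^{k+1} = 0.2574
Step 3: u-update.
u^{k+1} = 1.5103 - 0.2087 - 0.2574 = 1.0442
Step 4: Primal residual = |-0.2087 - 0.2574| = 0.4661


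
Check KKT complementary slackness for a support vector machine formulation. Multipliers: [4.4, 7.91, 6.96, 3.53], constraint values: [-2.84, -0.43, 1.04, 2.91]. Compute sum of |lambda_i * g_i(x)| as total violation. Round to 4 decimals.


KKT complementary slackness check:
lambda_1 * g_1 = 4.4 * -2.84 = -12.496
lambda_2 * g_2 = 7.91 * -0.43 = -3.4013
lambda_3 * g_3 = 6.96 * 1.04 = 7.2384
lambda_4 * g_4 = 3.53 * 2.91 = 10.2723
Total violation = 12.496 + 3.4013 + 7.2384 + 10.2723 = 33.408


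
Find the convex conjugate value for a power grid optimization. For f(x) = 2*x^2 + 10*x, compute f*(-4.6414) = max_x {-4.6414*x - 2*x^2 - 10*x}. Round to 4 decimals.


f*(y) = sup_x {y*x - a*x^2 - b*x} = sup_x {(y-b)*x - a*x^2}
FOC: (y - b) - 2a*x = 0 => x* = (y - b)/(2a)
x* = (-4.6414 - 10)/(2*2) = -3.6604
f*(-4.6414) = (y-b)^2/(4a) = (-4.6414 - 10)^2/(4*2)
= 214.3706/8 = 26.7963


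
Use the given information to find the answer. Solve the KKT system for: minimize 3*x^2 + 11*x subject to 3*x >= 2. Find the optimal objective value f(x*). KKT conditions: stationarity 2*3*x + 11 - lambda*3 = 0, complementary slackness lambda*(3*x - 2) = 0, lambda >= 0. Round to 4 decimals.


Step 1: Try lambda = 0 (constraint inactive).
x_unc = -11/(2*3) = -1.8333
Check: 3*-1.8333 = -5.4999 < 2 -- violated!
Step 2: Constraint must be active: 3*x = 2
x* = 2/3 = 0.6667 (rounded; the exact value 2/3 is used below)
lambda = (2*3*(2/3) + 11)/3 = 5.0
Step 3: Compute optimal value.
f(x*) = 3*(2/3)^2 + 11*(2/3) = 8.6667


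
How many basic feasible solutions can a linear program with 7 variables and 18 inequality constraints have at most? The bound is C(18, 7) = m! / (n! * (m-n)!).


Each vertex corresponds to some choice of n active constraints out of m, so the number of vertices is at most C(m, n) = m! / (n!(m-n)!).
m = 18, n = 7
Numerator: 18 * 17 * 16 * 15 * 14 * 13 * 12
Denominator: 7! = 5040
C(18, 7) = 31824


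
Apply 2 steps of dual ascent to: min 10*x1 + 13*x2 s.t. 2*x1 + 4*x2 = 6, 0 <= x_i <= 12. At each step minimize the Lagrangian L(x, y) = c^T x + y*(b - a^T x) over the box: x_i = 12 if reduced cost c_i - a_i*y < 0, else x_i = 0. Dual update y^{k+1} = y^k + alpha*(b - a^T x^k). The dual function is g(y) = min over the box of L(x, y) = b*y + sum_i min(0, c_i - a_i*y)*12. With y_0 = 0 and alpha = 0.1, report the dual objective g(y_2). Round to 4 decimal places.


Dual ascent for LP: min 10*x1 + 13*x2, 2*x1 + 4*x2 = 6, 0 <= x_i <= 12
Step 1: y^k = 0.0, reduced costs: (10.0, 13.0)
  x^k = (0.0, 0.0), subgradient = b - a^T x = 6.0
  y^{k+1} = 0.0 + 0.1*6.0 = 0.6
Step 2: y^k = 0.6, reduced costs: (8.8, 10.6)
  x^k = (0.0, 0.0), subgradient = b - a^T x = 6.0
  y^{k+1} = 0.6 + 0.1*6.0 = 1.2
Dual objective at y_2 = 1.2: reduced costs (7.6, 8.2), box minimizer x = (0.0, 0.0)
g(y_2) = b*y + (c1 - a1*y)*x1 + (c2 - a2*y)*x2 = 6*1.2 + 7.6*0.0 + 8.2*0.0 = 7.2 + 0.0 + 0.0 = 7.2


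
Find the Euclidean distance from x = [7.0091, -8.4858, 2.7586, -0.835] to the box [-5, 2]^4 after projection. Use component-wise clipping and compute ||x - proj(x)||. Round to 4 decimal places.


Project each component onto [-5, 2].
clip(7.0091) = 2.0, clip(-8.4858) = -5.0, clip(2.7586) = 2.0, clip(-0.835) = -0.835
Projection = [2.0, -5.0, 2.0, -0.835]
Squared diffs: [25.0911, 12.1508, 0.5755, 0.0]
Distance = sqrt(37.8174) = 6.1496


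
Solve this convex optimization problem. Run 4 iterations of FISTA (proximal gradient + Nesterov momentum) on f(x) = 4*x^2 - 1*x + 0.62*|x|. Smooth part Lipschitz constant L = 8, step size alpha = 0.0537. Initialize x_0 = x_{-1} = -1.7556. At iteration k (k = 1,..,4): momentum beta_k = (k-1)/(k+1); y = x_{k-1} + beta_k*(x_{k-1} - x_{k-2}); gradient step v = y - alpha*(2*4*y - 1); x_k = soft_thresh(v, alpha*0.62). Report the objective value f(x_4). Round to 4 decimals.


FISTA on f(x) = 4*x^2 - 1*x + 0.62*|x|
L = 8, alpha = 0.0537
Iteration 1: beta = 0.0, y = -1.7556 + 0.0*(-1.7556 + 1.7556) = -1.7556
  grad(y) = -15.0448, v = y - alpha*grad = -0.9477
  prox(v) = soft_thresh(-0.9477, 0.0333) = -0.9144
Iteration 2: beta = 0.3333, y = -0.9144 + 0.3333*(-0.9144 + 1.7556) = -0.634
  grad(y) = -6.072, v = y - alpha*grad = -0.3079
  prox(v) = soft_thresh(-0.3079, 0.0333) = -0.2746
Iteration 3: beta = 0.5, y = -0.2746 + 0.5*(-0.2746 + 0.9144) = 0.0452
  grad(y) = -0.6381, v = y - alpha*grad = 0.0795
  prox(v) = soft_thresh(0.0795, 0.0333) = 0.0462
Iteration 4: beta = 0.6, y = 0.0462 + 0.6*(0.0462 + 0.2746) = 0.2387
  grad(y) = 0.9098, v = y - alpha*grad = 0.1899
  prox(v) = soft_thresh(0.1899, 0.0333) = 0.1566
f(x_4) = 4*0.1566^2 - 1*0.1566 + 0.62*|0.1566| = 0.0386


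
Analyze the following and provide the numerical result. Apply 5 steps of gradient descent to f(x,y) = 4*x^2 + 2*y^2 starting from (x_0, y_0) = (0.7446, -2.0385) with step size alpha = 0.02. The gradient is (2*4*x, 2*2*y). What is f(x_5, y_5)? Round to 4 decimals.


Gradient descent on f(x,y) = 4*x^2 + 2*y^2.
Starting point: (0.7446, -2.0385), alpha = 0.02
Step 1: grad_x = 2*4*0.7446 = 5.9568, grad_y = 2*2*-2.0385 = -8.154
  x_1 = 0.7446 - 0.02*5.9568 = 0.6255
  y_1 = -2.0385 - 0.02*-8.154 = -1.8754
Step 2: grad_x = 2*4*0.6255 = 5.0037, grad_y = 2*2*-1.8754 = -7.5017
  x_2 = 0.6255 - 0.02*5.0037 = 0.5254
  y_2 = -1.8754 - 0.02*-7.5017 = -1.7254
Step 3: grad_x = 2*4*0.5254 = 4.2031, grad_y = 2*2*-1.7254 = -6.9015
  x_3 = 0.5254 - 0.02*4.2031 = 0.4413
  y_3 = -1.7254 - 0.02*-6.9015 = -1.5874
Step 4: grad_x = 2*4*0.4413 = 3.5306, grad_y = 2*2*-1.5874 = -6.3494
  x_4 = 0.4413 - 0.02*3.5306 = 0.3707
  y_4 = -1.5874 - 0.02*-6.3494 = -1.4604
Step 5: grad_x = 2*4*0.3707 = 2.9657, grad_y = 2*2*-1.4604 = -5.8415
  x_5 = 0.3707 - 0.02*2.9657 = 0.3114
  y_5 = -1.4604 - 0.02*-5.8415 = -1.3435
f(0.3114, -1.3435) = 4*0.3114^2 + 2*(-1.3435)^2 = 3.9981


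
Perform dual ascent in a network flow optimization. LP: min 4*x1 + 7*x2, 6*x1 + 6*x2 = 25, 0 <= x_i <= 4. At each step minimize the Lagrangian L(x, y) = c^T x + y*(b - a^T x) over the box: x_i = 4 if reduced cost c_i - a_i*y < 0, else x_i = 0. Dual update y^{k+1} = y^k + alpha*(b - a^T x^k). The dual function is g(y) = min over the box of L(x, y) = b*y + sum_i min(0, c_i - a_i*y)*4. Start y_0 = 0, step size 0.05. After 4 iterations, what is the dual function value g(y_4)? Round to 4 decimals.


Dual ascent for LP: min 4*x1 + 7*x2, 6*x1 + 6*x2 = 25, 0 <= x_i <= 4
Step 1: y^k = 0.0, reduced costs: (4.0, 7.0)
  x^k = (0.0, 0.0), subgradient = b - a^T x = 25.0
  y^{k+1} = 0.0 + 0.05*25.0 = 1.25
Step 2: y^k = 1.25, reduced costs: (-3.5, -0.5)
  x^k = (4.0, 4.0), subgradient = b - a^T x = -23.0
  y^{k+1} = 1.25 + 0.05*-23.0 = 0.1
Step 3: y^k = 0.1, reduced costs: (3.4, 6.4)
  x^k = (0.0, 0.0), subgradient = b - a^T x = 25.0
  y^{k+1} = 0.1 + 0.05*25.0 = 1.35
Step 4: y^k = 1.35, reduced costs: (-4.1, -1.1)
  x^k = (4.0, 4.0), subgradient = b - a^T x = -23.0
  y^{k+1} = 1.35 + 0.05*-23.0 = 0.2
Dual objective at y_4 = 0.2: reduced costs (2.8, 5.8), box minimizer x = (0.0, 0.0)
g(y_4) = b*y + (c1 - a1*y)*x1 + (c2 - a2*y)*x2 = 25*0.2 + 2.8*0.0 + 5.8*0.0 = 5.0 + 0.0 + 0.0 = 5.0


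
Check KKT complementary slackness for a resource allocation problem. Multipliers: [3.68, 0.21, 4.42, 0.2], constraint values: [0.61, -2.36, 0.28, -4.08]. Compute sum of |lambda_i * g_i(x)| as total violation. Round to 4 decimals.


KKT complementary slackness check:
lambda_1 * g_1 = 3.68 * 0.61 = 2.2448
lambda_2 * g_2 = 0.21 * -2.36 = -0.4956
lambda_3 * g_3 = 4.42 * 0.28 = 1.2376
lambda_4 * g_4 = 0.2 * -4.08 = -0.816
Total violation = 2.2448 + 0.4956 + 1.2376 + 0.816 = 4.794


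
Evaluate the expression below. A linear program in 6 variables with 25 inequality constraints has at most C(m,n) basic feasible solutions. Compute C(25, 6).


Each vertex corresponds to some choice of n active constraints out of m, so the number of vertices is at most C(m, n) = m! / (n!(m-n)!).
m = 25, n = 6
Numerator: 25 * 24 * 23 * 22 * 21 * 20
Denominator: 6! = 720
C(25, 6) = 177100


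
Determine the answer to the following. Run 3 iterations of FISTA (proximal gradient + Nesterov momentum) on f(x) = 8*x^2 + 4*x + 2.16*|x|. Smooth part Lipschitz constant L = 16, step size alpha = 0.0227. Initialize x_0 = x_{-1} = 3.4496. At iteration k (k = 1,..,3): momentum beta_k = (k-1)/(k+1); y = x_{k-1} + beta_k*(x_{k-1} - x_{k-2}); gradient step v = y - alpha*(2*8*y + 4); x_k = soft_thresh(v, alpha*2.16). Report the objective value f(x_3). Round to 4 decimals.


FISTA on f(x) = 8*x^2 + 4*x + 2.16*|x|
L = 16, alpha = 0.0227
Iteration 1: beta = 0.0, y = 3.4496 + 0.0*(3.4496 - 3.4496) = 3.4496
  grad(y) = 59.1936, v = y - alpha*grad = 2.1059
  prox(v) = soft_thresh(2.1059, 0.049) = 2.0569
Iteration 2: beta = 0.3333, y = 2.0569 + 0.3333*(2.0569 - 3.4496) = 1.5926
  grad(y) = 29.4821, v = y - alpha*grad = 0.9234
  prox(v) = soft_thresh(0.9234, 0.049) = 0.8744
Iteration 3: beta = 0.5, y = 0.8744 + 0.5*(0.8744 - 2.0569) = 0.2831
  grad(y) = 8.5295, v = y - alpha*grad = 0.0895
  prox(v) = soft_thresh(0.0895, 0.049) = 0.0404
f(x_3) = 8*0.0404^2 + 4*0.0404 + 2.16*|0.0404| = 0.2622
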